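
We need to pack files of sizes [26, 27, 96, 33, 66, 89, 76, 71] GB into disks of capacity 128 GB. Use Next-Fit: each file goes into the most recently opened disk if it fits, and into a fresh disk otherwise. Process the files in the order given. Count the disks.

6

26 GB → disk 1 (remaining 102 GB)
27 GB → disk 1 (remaining 75 GB)
96 GB → disk 2 (remaining 32 GB)
33 GB → disk 3 (remaining 95 GB)
66 GB → disk 3 (remaining 29 GB)
89 GB → disk 4 (remaining 39 GB)
76 GB → disk 5 (remaining 52 GB)
71 GB → disk 6 (remaining 57 GB)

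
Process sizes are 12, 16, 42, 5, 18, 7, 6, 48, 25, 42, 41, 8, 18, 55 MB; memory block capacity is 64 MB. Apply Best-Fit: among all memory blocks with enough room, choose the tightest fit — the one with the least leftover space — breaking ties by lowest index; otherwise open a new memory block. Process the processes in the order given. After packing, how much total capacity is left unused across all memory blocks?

memory block 1: place 12 MB, 52 MB left
memory block 1: place 16 MB, 36 MB left
memory block 2: place 42 MB, 22 MB left
memory block 2: place 5 MB, 17 MB left
memory block 1: place 18 MB, 18 MB left
memory block 2: place 7 MB, 10 MB left
memory block 2: place 6 MB, 4 MB left
memory block 3: place 48 MB, 16 MB left
memory block 4: place 25 MB, 39 MB left
memory block 5: place 42 MB, 22 MB left
memory block 6: place 41 MB, 23 MB left
memory block 3: place 8 MB, 8 MB left
memory block 1: place 18 MB, 0 MB left
memory block 7: place 55 MB, 9 MB left
7 memory blocks × 64 MB = 448 MB; used 343 MB; unused 105 MB.

105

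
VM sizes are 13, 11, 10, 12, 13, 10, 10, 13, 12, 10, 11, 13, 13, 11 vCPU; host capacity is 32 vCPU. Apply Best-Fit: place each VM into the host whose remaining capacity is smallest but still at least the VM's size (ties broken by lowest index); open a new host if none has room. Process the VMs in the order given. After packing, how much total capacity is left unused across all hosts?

30

13 vCPU → host 1 (remaining 19 vCPU)
11 vCPU → host 1 (remaining 8 vCPU)
10 vCPU → host 2 (remaining 22 vCPU)
12 vCPU → host 2 (remaining 10 vCPU)
13 vCPU → host 3 (remaining 19 vCPU)
10 vCPU → host 2 (remaining 0 vCPU)
10 vCPU → host 3 (remaining 9 vCPU)
13 vCPU → host 4 (remaining 19 vCPU)
12 vCPU → host 4 (remaining 7 vCPU)
10 vCPU → host 5 (remaining 22 vCPU)
11 vCPU → host 5 (remaining 11 vCPU)
13 vCPU → host 6 (remaining 19 vCPU)
13 vCPU → host 6 (remaining 6 vCPU)
11 vCPU → host 5 (remaining 0 vCPU)
6 hosts × 32 vCPU = 192 vCPU; used 162 vCPU; unused 30 vCPU.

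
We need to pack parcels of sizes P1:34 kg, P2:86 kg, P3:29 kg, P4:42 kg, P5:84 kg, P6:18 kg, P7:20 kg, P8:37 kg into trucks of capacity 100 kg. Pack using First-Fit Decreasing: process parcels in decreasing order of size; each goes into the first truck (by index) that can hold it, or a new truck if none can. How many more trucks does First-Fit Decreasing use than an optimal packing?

0

First-Fit Decreasing: [86] [84] [42,37,20] [34,29,18] → 4 trucks.
Total size 350 kg; any packing needs at least ⌈350/100⌉ = 4 trucks.
So 4 is already optimal.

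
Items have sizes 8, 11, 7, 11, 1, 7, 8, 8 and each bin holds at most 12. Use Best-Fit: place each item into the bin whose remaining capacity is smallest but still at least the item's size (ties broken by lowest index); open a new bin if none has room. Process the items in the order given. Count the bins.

7

8 → bin 1 (remaining 4)
11 → bin 2 (remaining 1)
7 → bin 3 (remaining 5)
11 → bin 4 (remaining 1)
1 → bin 2 (remaining 0)
7 → bin 5 (remaining 5)
8 → bin 6 (remaining 4)
8 → bin 7 (remaining 4)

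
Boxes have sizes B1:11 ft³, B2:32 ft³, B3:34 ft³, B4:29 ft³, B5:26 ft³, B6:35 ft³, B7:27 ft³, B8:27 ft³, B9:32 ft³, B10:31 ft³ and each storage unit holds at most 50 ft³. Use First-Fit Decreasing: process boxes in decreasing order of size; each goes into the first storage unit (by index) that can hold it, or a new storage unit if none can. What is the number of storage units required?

Sorted descending: 35, 34, 32, 32, 31, 29, 27, 27, 26, 11.
Put 35 ft³ in storage unit 1; 15 ft³ remain.
Put 34 ft³ in storage unit 2; 16 ft³ remain.
Put 32 ft³ in storage unit 3; 18 ft³ remain.
Put 32 ft³ in storage unit 4; 18 ft³ remain.
Put 31 ft³ in storage unit 5; 19 ft³ remain.
Put 29 ft³ in storage unit 6; 21 ft³ remain.
Put 27 ft³ in storage unit 7; 23 ft³ remain.
Put 27 ft³ in storage unit 8; 23 ft³ remain.
Put 26 ft³ in storage unit 9; 24 ft³ remain.
Put 11 ft³ in storage unit 1; 4 ft³ remain.

9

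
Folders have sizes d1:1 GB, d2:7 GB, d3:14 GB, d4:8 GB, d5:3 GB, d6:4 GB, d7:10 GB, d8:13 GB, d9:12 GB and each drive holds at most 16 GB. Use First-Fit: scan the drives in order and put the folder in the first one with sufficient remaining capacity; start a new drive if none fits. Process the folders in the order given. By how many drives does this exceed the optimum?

First-Fit: [1,7,8] [14] [3,4] [10] [13] [12] → 6 drives.
Total size 72 GB; any packing needs at least ⌈72/16⌉ = 5 drives.
An optimal packing achieves that bound: [14,1] [13,3] [12,4] [10] [8,7] → 5 drives.
Excess: 6 − 5 = 1.

1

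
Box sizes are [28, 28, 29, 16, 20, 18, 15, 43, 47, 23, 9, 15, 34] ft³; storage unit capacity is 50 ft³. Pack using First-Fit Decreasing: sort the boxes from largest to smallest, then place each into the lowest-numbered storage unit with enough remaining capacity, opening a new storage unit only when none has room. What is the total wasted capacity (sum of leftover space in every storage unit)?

Sorted descending: 47, 43, 34, 29, 28, 28, 23, 20, 18, 16, 15, 15, 9.
47 ft³ → storage unit 1 (remaining 3 ft³)
43 ft³ → storage unit 2 (remaining 7 ft³)
34 ft³ → storage unit 3 (remaining 16 ft³)
29 ft³ → storage unit 4 (remaining 21 ft³)
28 ft³ → storage unit 5 (remaining 22 ft³)
28 ft³ → storage unit 6 (remaining 22 ft³)
23 ft³ → storage unit 7 (remaining 27 ft³)
20 ft³ → storage unit 4 (remaining 1 ft³)
18 ft³ → storage unit 5 (remaining 4 ft³)
16 ft³ → storage unit 3 (remaining 0 ft³)
15 ft³ → storage unit 6 (remaining 7 ft³)
15 ft³ → storage unit 7 (remaining 12 ft³)
9 ft³ → storage unit 7 (remaining 3 ft³)
7 storage units × 50 ft³ = 350 ft³; used 325 ft³; unused 25 ft³.

25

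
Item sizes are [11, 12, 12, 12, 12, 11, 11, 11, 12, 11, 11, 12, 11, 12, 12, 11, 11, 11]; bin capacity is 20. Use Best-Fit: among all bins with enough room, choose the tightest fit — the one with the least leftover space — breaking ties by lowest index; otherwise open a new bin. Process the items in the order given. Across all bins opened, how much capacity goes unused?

154

11 → bin 1 (remaining 9)
12 → bin 2 (remaining 8)
12 → bin 3 (remaining 8)
12 → bin 4 (remaining 8)
12 → bin 5 (remaining 8)
11 → bin 6 (remaining 9)
11 → bin 7 (remaining 9)
11 → bin 8 (remaining 9)
12 → bin 9 (remaining 8)
11 → bin 10 (remaining 9)
11 → bin 11 (remaining 9)
12 → bin 12 (remaining 8)
11 → bin 13 (remaining 9)
12 → bin 14 (remaining 8)
12 → bin 15 (remaining 8)
11 → bin 16 (remaining 9)
11 → bin 17 (remaining 9)
11 → bin 18 (remaining 9)
18 bins × 20 = 360; used 206; unused 154.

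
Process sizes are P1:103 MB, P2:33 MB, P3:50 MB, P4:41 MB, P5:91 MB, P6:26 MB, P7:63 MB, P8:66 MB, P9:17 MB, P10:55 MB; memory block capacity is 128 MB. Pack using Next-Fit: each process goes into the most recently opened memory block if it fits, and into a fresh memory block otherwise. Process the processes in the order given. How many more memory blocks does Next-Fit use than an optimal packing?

Next-Fit: [103] [33,50,41] [91,26] [63] [66,17] [55] → 6 memory blocks.
Total size 545 MB; any packing needs at least ⌈545/128⌉ = 5 memory blocks.
An optimal packing achieves that bound: [103,17] [91,33] [66,55] [63,50] [41,26] → 5 memory blocks.
Excess: 6 − 5 = 1.

1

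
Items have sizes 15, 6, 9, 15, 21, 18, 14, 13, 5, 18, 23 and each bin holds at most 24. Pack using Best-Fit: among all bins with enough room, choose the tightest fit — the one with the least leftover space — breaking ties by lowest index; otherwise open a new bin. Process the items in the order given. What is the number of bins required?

8

Put 15 in bin 1; 9 remain.
Put 6 in bin 1; 3 remain.
Put 9 in bin 2; 15 remain.
Put 15 in bin 2; 0 remain.
Put 21 in bin 3; 3 remain.
Put 18 in bin 4; 6 remain.
Put 14 in bin 5; 10 remain.
Put 13 in bin 6; 11 remain.
Put 5 in bin 4; 1 remain.
Put 18 in bin 7; 6 remain.
Put 23 in bin 8; 1 remain.
Final bins: [15,6] [9,15] [21] [18,5] [14] [13] [18] [23].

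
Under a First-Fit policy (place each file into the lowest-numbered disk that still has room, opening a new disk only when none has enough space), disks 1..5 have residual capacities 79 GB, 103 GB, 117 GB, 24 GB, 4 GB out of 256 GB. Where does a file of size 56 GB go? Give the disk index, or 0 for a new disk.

Disks with room: disk 1 (79 GB), disk 2 (103 GB), disk 3 (117 GB).
The first with room is disk 1.

1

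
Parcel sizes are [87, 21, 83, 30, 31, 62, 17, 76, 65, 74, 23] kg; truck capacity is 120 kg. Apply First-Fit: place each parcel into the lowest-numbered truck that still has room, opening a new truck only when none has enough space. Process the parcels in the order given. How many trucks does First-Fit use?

6

truck 1: place 87 kg, 33 kg left
truck 1: place 21 kg, 12 kg left
truck 2: place 83 kg, 37 kg left
truck 2: place 30 kg, 7 kg left
truck 3: place 31 kg, 89 kg left
truck 3: place 62 kg, 27 kg left
truck 3: place 17 kg, 10 kg left
truck 4: place 76 kg, 44 kg left
truck 5: place 65 kg, 55 kg left
truck 6: place 74 kg, 46 kg left
truck 4: place 23 kg, 21 kg left
Final trucks: [87,21] [83,30] [31,62,17] [76,23] [65] [74].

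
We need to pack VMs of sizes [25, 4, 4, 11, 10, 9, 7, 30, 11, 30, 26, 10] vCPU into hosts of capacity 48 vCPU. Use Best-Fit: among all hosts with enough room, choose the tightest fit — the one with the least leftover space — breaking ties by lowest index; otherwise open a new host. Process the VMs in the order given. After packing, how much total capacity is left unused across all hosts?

host 1: place 25 vCPU, 23 vCPU left
host 1: place 4 vCPU, 19 vCPU left
host 1: place 4 vCPU, 15 vCPU left
host 1: place 11 vCPU, 4 vCPU left
host 2: place 10 vCPU, 38 vCPU left
host 2: place 9 vCPU, 29 vCPU left
host 2: place 7 vCPU, 22 vCPU left
host 3: place 30 vCPU, 18 vCPU left
host 3: place 11 vCPU, 7 vCPU left
host 4: place 30 vCPU, 18 vCPU left
host 5: place 26 vCPU, 22 vCPU left
host 4: place 10 vCPU, 8 vCPU left
5 hosts × 48 vCPU = 240 vCPU; used 177 vCPU; unused 63 vCPU.

63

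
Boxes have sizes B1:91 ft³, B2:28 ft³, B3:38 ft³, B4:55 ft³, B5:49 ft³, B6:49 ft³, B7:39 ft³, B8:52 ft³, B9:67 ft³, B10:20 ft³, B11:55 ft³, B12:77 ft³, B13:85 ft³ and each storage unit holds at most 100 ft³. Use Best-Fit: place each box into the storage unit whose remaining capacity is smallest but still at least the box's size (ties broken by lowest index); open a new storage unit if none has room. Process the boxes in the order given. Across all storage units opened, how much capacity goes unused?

Put B1 (91 ft³) in storage unit 1; 9 ft³ remain.
Put B2 (28 ft³) in storage unit 2; 72 ft³ remain.
Put B3 (38 ft³) in storage unit 2; 34 ft³ remain.
Put B4 (55 ft³) in storage unit 3; 45 ft³ remain.
Put B5 (49 ft³) in storage unit 4; 51 ft³ remain.
Put B6 (49 ft³) in storage unit 4; 2 ft³ remain.
Put B7 (39 ft³) in storage unit 3; 6 ft³ remain.
Put B8 (52 ft³) in storage unit 5; 48 ft³ remain.
Put B9 (67 ft³) in storage unit 6; 33 ft³ remain.
Put B10 (20 ft³) in storage unit 6; 13 ft³ remain.
Put B11 (55 ft³) in storage unit 7; 45 ft³ remain.
Put B12 (77 ft³) in storage unit 8; 23 ft³ remain.
Put B13 (85 ft³) in storage unit 9; 15 ft³ remain.
9 storage units × 100 ft³ = 900 ft³; used 705 ft³; unused 195 ft³.

195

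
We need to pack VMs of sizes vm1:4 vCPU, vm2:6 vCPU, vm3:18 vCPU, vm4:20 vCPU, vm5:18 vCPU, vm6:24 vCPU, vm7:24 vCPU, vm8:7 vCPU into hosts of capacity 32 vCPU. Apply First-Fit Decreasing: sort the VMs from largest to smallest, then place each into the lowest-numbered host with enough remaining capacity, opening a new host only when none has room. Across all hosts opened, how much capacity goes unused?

39

Sorted descending: 24, 24, 20, 18, 18, 7, 6, 4.
host 1: place 24 vCPU, 8 vCPU left
host 2: place 24 vCPU, 8 vCPU left
host 3: place 20 vCPU, 12 vCPU left
host 4: place 18 vCPU, 14 vCPU left
host 5: place 18 vCPU, 14 vCPU left
host 1: place 7 vCPU, 1 vCPU left
host 2: place 6 vCPU, 2 vCPU left
host 3: place 4 vCPU, 8 vCPU left
5 hosts × 32 vCPU = 160 vCPU; used 121 vCPU; unused 39 vCPU.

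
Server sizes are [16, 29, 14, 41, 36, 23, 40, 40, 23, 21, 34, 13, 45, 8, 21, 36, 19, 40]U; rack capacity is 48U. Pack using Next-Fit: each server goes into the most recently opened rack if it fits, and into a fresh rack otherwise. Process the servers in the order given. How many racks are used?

16U → rack 1 (remaining 32U)
29U → rack 1 (remaining 3U)
14U → rack 2 (remaining 34U)
41U → rack 3 (remaining 7U)
36U → rack 4 (remaining 12U)
23U → rack 5 (remaining 25U)
40U → rack 6 (remaining 8U)
40U → rack 7 (remaining 8U)
23U → rack 8 (remaining 25U)
21U → rack 8 (remaining 4U)
34U → rack 9 (remaining 14U)
13U → rack 9 (remaining 1U)
45U → rack 10 (remaining 3U)
8U → rack 11 (remaining 40U)
21U → rack 11 (remaining 19U)
36U → rack 12 (remaining 12U)
19U → rack 13 (remaining 29U)
40U → rack 14 (remaining 8U)
Final racks: [16,29] [14] [41] [36] [23] [40] [40] [23,21] [34,13] [45] [8,21] [36] [19] [40].

14 racks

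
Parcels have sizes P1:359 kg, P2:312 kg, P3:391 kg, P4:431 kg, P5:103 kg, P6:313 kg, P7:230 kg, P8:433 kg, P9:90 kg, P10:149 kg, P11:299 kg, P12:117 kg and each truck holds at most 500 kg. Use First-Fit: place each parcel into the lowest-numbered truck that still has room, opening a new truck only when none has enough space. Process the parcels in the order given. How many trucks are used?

8 trucks

Put P1 (359 kg) in truck 1; 141 kg remain.
Put P2 (312 kg) in truck 2; 188 kg remain.
Put P3 (391 kg) in truck 3; 109 kg remain.
Put P4 (431 kg) in truck 4; 69 kg remain.
Put P5 (103 kg) in truck 1; 38 kg remain.
Put P6 (313 kg) in truck 5; 187 kg remain.
Put P7 (230 kg) in truck 6; 270 kg remain.
Put P8 (433 kg) in truck 7; 67 kg remain.
Put P9 (90 kg) in truck 2; 98 kg remain.
Put P10 (149 kg) in truck 5; 38 kg remain.
Put P11 (299 kg) in truck 8; 201 kg remain.
Put P12 (117 kg) in truck 6; 153 kg remain.
Final trucks: [359,103] [312,90] [391] [431] [313,149] [230,117] [433] [299].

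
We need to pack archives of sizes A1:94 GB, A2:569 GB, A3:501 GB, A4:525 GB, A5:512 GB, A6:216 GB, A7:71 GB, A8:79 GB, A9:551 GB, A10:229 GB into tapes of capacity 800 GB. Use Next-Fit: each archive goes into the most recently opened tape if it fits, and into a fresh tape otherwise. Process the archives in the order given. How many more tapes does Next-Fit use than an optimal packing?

Next-Fit: [94,569] [501] [525] [512,216,71] [79,551] [229] → 6 tapes.
Total size 3347 GB; any packing needs at least ⌈3347/800⌉ = 5 tapes.
An optimal packing achieves that bound: [569,229] [551,216] [525,94,79,71] [512] [501] → 5 tapes.
Excess: 6 − 5 = 1.

1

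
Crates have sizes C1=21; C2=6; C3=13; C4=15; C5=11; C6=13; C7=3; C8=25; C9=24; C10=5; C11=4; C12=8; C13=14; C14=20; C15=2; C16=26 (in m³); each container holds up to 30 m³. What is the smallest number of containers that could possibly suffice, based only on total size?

Total size = 21 + 6 + 13 + 15 + 11 + 13 + 3 + 25 + 24 + 5 + 4 + 8 + 14 + 20 + 2 + 26 = 210 m³.
⌈210 / 30⌉ = 7.

7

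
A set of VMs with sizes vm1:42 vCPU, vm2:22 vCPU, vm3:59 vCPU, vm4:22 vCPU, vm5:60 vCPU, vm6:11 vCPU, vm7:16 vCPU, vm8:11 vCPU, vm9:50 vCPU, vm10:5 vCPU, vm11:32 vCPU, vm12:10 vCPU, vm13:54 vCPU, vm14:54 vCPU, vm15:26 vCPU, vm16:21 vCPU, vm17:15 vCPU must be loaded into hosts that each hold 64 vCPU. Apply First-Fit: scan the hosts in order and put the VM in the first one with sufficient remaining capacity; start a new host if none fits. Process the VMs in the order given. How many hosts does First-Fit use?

vm1 (42 vCPU) → host 1 (remaining 22 vCPU)
vm2 (22 vCPU) → host 1 (remaining 0 vCPU)
vm3 (59 vCPU) → host 2 (remaining 5 vCPU)
vm4 (22 vCPU) → host 3 (remaining 42 vCPU)
vm5 (60 vCPU) → host 4 (remaining 4 vCPU)
vm6 (11 vCPU) → host 3 (remaining 31 vCPU)
vm7 (16 vCPU) → host 3 (remaining 15 vCPU)
vm8 (11 vCPU) → host 3 (remaining 4 vCPU)
vm9 (50 vCPU) → host 5 (remaining 14 vCPU)
vm10 (5 vCPU) → host 2 (remaining 0 vCPU)
vm11 (32 vCPU) → host 6 (remaining 32 vCPU)
vm12 (10 vCPU) → host 5 (remaining 4 vCPU)
vm13 (54 vCPU) → host 7 (remaining 10 vCPU)
vm14 (54 vCPU) → host 8 (remaining 10 vCPU)
vm15 (26 vCPU) → host 6 (remaining 6 vCPU)
vm16 (21 vCPU) → host 9 (remaining 43 vCPU)
vm17 (15 vCPU) → host 9 (remaining 28 vCPU)
Final hosts: [42,22] [59,5] [22,11,16,11] [60] [50,10] [32,26] [54] [54] [21,15].

9 hosts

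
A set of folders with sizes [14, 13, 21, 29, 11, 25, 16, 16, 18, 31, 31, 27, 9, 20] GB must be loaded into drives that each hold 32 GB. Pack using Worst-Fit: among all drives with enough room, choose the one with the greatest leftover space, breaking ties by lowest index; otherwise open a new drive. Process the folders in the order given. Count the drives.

10

14 GB → drive 1 (remaining 18 GB)
13 GB → drive 1 (remaining 5 GB)
21 GB → drive 2 (remaining 11 GB)
29 GB → drive 3 (remaining 3 GB)
11 GB → drive 2 (remaining 0 GB)
25 GB → drive 4 (remaining 7 GB)
16 GB → drive 5 (remaining 16 GB)
16 GB → drive 5 (remaining 0 GB)
18 GB → drive 6 (remaining 14 GB)
31 GB → drive 7 (remaining 1 GB)
31 GB → drive 8 (remaining 1 GB)
27 GB → drive 9 (remaining 5 GB)
9 GB → drive 6 (remaining 5 GB)
20 GB → drive 10 (remaining 12 GB)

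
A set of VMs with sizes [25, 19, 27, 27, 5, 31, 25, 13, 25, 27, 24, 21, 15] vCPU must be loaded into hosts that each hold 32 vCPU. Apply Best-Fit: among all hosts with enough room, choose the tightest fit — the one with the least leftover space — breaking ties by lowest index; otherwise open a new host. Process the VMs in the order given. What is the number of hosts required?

11

Put 25 vCPU in host 1; 7 vCPU remain.
Put 19 vCPU in host 2; 13 vCPU remain.
Put 27 vCPU in host 3; 5 vCPU remain.
Put 27 vCPU in host 4; 5 vCPU remain.
Put 5 vCPU in host 3; 0 vCPU remain.
Put 31 vCPU in host 5; 1 vCPU remain.
Put 25 vCPU in host 6; 7 vCPU remain.
Put 13 vCPU in host 2; 0 vCPU remain.
Put 25 vCPU in host 7; 7 vCPU remain.
Put 27 vCPU in host 8; 5 vCPU remain.
Put 24 vCPU in host 9; 8 vCPU remain.
Put 21 vCPU in host 10; 11 vCPU remain.
Put 15 vCPU in host 11; 17 vCPU remain.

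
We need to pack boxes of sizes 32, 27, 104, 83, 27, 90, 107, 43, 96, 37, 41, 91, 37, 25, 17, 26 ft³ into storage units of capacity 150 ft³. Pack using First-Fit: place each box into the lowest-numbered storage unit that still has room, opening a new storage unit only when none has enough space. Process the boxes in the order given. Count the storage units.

Put 32 ft³ in storage unit 1; 118 ft³ remain.
Put 27 ft³ in storage unit 1; 91 ft³ remain.
Put 104 ft³ in storage unit 2; 46 ft³ remain.
Put 83 ft³ in storage unit 1; 8 ft³ remain.
Put 27 ft³ in storage unit 2; 19 ft³ remain.
Put 90 ft³ in storage unit 3; 60 ft³ remain.
Put 107 ft³ in storage unit 4; 43 ft³ remain.
Put 43 ft³ in storage unit 3; 17 ft³ remain.
Put 96 ft³ in storage unit 5; 54 ft³ remain.
Put 37 ft³ in storage unit 4; 6 ft³ remain.
Put 41 ft³ in storage unit 5; 13 ft³ remain.
Put 91 ft³ in storage unit 6; 59 ft³ remain.
Put 37 ft³ in storage unit 6; 22 ft³ remain.
Put 25 ft³ in storage unit 7; 125 ft³ remain.
Put 17 ft³ in storage unit 2; 2 ft³ remain.
Put 26 ft³ in storage unit 7; 99 ft³ remain.
Final storage units: [32,27,83] [104,27,17] [90,43] [107,37] [96,41] [91,37] [25,26].

7 storage units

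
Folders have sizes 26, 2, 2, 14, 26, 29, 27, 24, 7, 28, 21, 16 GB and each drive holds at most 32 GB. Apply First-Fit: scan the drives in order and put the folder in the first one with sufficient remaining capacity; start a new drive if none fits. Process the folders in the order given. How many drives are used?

Put 26 GB in drive 1; 6 GB remain.
Put 2 GB in drive 1; 4 GB remain.
Put 2 GB in drive 1; 2 GB remain.
Put 14 GB in drive 2; 18 GB remain.
Put 26 GB in drive 3; 6 GB remain.
Put 29 GB in drive 4; 3 GB remain.
Put 27 GB in drive 5; 5 GB remain.
Put 24 GB in drive 6; 8 GB remain.
Put 7 GB in drive 2; 11 GB remain.
Put 28 GB in drive 7; 4 GB remain.
Put 21 GB in drive 8; 11 GB remain.
Put 16 GB in drive 9; 16 GB remain.

9 drives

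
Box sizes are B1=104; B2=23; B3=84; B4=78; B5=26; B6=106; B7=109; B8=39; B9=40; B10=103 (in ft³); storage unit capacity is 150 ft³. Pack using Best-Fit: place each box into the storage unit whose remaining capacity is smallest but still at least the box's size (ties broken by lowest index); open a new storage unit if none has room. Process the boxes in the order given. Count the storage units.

Put B1 (104 ft³) in storage unit 1; 46 ft³ remain.
Put B2 (23 ft³) in storage unit 1; 23 ft³ remain.
Put B3 (84 ft³) in storage unit 2; 66 ft³ remain.
Put B4 (78 ft³) in storage unit 3; 72 ft³ remain.
Put B5 (26 ft³) in storage unit 2; 40 ft³ remain.
Put B6 (106 ft³) in storage unit 4; 44 ft³ remain.
Put B7 (109 ft³) in storage unit 5; 41 ft³ remain.
Put B8 (39 ft³) in storage unit 2; 1 ft³ remain.
Put B9 (40 ft³) in storage unit 5; 1 ft³ remain.
Put B10 (103 ft³) in storage unit 6; 47 ft³ remain.

6 storage units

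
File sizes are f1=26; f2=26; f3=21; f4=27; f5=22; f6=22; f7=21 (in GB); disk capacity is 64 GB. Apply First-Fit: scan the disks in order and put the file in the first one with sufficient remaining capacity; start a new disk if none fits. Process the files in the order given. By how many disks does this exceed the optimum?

1

First-Fit: [26,26] [21,27] [22,22] [21] → 4 disks.
Total size 165 GB; any packing needs at least ⌈165/64⌉ = 3 disks.
An optimal packing achieves that bound: [27,26] [26,22] [22,21,21] → 3 disks.
Excess: 4 − 3 = 1.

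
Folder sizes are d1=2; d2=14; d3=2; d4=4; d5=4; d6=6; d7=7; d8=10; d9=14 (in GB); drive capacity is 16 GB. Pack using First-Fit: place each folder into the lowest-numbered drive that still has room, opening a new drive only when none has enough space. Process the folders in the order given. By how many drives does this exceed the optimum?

First-Fit: [2,14] [2,4,4,6] [7] [10] [14] → 5 drives.
Total size 63 GB; any packing needs at least ⌈63/16⌉ = 4 drives.
An optimal packing achieves that bound: [14,2] [14,2] [10,6] [7,4,4] → 4 drives.
Excess: 5 − 4 = 1.

1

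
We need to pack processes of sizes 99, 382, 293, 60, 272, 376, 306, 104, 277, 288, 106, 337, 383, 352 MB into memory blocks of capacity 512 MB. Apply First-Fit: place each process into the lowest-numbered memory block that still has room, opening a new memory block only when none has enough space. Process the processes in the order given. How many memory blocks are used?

99 MB → memory block 1 (remaining 413 MB)
382 MB → memory block 1 (remaining 31 MB)
293 MB → memory block 2 (remaining 219 MB)
60 MB → memory block 2 (remaining 159 MB)
272 MB → memory block 3 (remaining 240 MB)
376 MB → memory block 4 (remaining 136 MB)
306 MB → memory block 5 (remaining 206 MB)
104 MB → memory block 2 (remaining 55 MB)
277 MB → memory block 6 (remaining 235 MB)
288 MB → memory block 7 (remaining 224 MB)
106 MB → memory block 3 (remaining 134 MB)
337 MB → memory block 8 (remaining 175 MB)
383 MB → memory block 9 (remaining 129 MB)
352 MB → memory block 10 (remaining 160 MB)

10 memory blocks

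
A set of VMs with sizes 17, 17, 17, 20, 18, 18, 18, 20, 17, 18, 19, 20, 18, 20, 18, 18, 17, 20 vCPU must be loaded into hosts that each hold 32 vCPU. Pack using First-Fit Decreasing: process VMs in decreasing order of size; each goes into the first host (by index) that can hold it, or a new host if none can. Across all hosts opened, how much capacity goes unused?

246

Sorted descending: 20, 20, 20, 20, 20, 19, 18, 18, 18, 18, 18, 18, 18, 17, 17, 17, 17, 17.
host 1: place 20 vCPU, 12 vCPU left
host 2: place 20 vCPU, 12 vCPU left
host 3: place 20 vCPU, 12 vCPU left
host 4: place 20 vCPU, 12 vCPU left
host 5: place 20 vCPU, 12 vCPU left
host 6: place 19 vCPU, 13 vCPU left
host 7: place 18 vCPU, 14 vCPU left
host 8: place 18 vCPU, 14 vCPU left
host 9: place 18 vCPU, 14 vCPU left
host 10: place 18 vCPU, 14 vCPU left
host 11: place 18 vCPU, 14 vCPU left
host 12: place 18 vCPU, 14 vCPU left
host 13: place 18 vCPU, 14 vCPU left
host 14: place 17 vCPU, 15 vCPU left
host 15: place 17 vCPU, 15 vCPU left
host 16: place 17 vCPU, 15 vCPU left
host 17: place 17 vCPU, 15 vCPU left
host 18: place 17 vCPU, 15 vCPU left
18 hosts × 32 vCPU = 576 vCPU; used 330 vCPU; unused 246 vCPU.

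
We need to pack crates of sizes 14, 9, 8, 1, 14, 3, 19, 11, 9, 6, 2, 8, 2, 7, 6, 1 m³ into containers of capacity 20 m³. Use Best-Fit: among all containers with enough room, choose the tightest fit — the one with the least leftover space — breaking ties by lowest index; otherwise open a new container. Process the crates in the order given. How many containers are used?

7

Put 14 m³ in container 1; 6 m³ remain.
Put 9 m³ in container 2; 11 m³ remain.
Put 8 m³ in container 2; 3 m³ remain.
Put 1 m³ in container 2; 2 m³ remain.
Put 14 m³ in container 3; 6 m³ remain.
Put 3 m³ in container 1; 3 m³ remain.
Put 19 m³ in container 4; 1 m³ remain.
Put 11 m³ in container 5; 9 m³ remain.
Put 9 m³ in container 5; 0 m³ remain.
Put 6 m³ in container 3; 0 m³ remain.
Put 2 m³ in container 2; 0 m³ remain.
Put 8 m³ in container 6; 12 m³ remain.
Put 2 m³ in container 1; 1 m³ remain.
Put 7 m³ in container 6; 5 m³ remain.
Put 6 m³ in container 7; 14 m³ remain.
Put 1 m³ in container 1; 0 m³ remain.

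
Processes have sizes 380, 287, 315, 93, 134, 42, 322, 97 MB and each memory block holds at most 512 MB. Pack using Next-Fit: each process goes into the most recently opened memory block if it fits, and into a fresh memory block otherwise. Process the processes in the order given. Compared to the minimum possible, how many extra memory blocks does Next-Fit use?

Next-Fit: [380] [287] [315,93] [134,42,322] [97] → 5 memory blocks.
Total size 1670 MB; any packing needs at least ⌈1670/512⌉ = 4 memory blocks.
An optimal packing achieves that bound: [380,97] [322,134,42] [315,93] [287] → 4 memory blocks.
Excess: 5 − 4 = 1.

1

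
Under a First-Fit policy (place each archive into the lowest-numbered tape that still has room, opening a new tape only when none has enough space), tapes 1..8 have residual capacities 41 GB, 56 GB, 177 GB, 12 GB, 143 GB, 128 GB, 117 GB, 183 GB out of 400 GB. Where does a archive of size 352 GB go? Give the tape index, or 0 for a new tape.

0

No tape has ≥ 352 GB free, so a new tape is opened.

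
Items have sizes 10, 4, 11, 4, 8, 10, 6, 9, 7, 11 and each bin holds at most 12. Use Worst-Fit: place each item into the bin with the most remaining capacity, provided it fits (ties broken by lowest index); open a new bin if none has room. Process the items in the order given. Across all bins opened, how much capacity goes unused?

10 → bin 1 (remaining 2)
4 → bin 2 (remaining 8)
11 → bin 3 (remaining 1)
4 → bin 2 (remaining 4)
8 → bin 4 (remaining 4)
10 → bin 5 (remaining 2)
6 → bin 6 (remaining 6)
9 → bin 7 (remaining 3)
7 → bin 8 (remaining 5)
11 → bin 9 (remaining 1)
9 bins × 12 = 108; used 80; unused 28.

28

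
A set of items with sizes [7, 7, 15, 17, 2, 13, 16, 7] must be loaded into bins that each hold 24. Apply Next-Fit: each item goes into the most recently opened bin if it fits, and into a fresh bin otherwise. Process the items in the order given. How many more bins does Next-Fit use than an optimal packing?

Next-Fit: [7,7] [15] [17,2] [13] [16,7] → 5 bins.
Total size 84; any packing needs at least ⌈84/24⌉ = 4 bins.
An optimal packing achieves that bound: [17,7] [16,7] [15,7,2] [13] → 4 bins.
Excess: 5 − 4 = 1.

1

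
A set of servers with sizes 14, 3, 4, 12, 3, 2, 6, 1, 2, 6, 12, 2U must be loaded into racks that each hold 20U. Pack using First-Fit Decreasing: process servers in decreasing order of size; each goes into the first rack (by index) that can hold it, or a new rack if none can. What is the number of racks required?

4

Sorted descending: 14, 12, 12, 6, 6, 4, 3, 3, 2, 2, 2, 1.
14U → rack 1 (remaining 6U)
12U → rack 2 (remaining 8U)
12U → rack 3 (remaining 8U)
6U → rack 1 (remaining 0U)
6U → rack 2 (remaining 2U)
4U → rack 3 (remaining 4U)
3U → rack 3 (remaining 1U)
3U → rack 4 (remaining 17U)
2U → rack 2 (remaining 0U)
2U → rack 4 (remaining 15U)
2U → rack 4 (remaining 13U)
1U → rack 3 (remaining 0U)
Final racks: [14,6] [12,6,2] [12,4,3,1] [3,2,2].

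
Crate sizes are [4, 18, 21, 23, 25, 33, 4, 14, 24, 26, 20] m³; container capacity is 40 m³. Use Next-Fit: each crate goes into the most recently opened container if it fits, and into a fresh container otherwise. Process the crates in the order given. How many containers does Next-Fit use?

8 containers

4 m³ → container 1 (remaining 36 m³)
18 m³ → container 1 (remaining 18 m³)
21 m³ → container 2 (remaining 19 m³)
23 m³ → container 3 (remaining 17 m³)
25 m³ → container 4 (remaining 15 m³)
33 m³ → container 5 (remaining 7 m³)
4 m³ → container 5 (remaining 3 m³)
14 m³ → container 6 (remaining 26 m³)
24 m³ → container 6 (remaining 2 m³)
26 m³ → container 7 (remaining 14 m³)
20 m³ → container 8 (remaining 20 m³)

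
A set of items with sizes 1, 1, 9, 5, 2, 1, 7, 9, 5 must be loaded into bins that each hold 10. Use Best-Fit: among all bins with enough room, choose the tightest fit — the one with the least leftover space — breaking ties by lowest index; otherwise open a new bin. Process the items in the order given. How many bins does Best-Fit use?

5

1 → bin 1 (remaining 9)
1 → bin 1 (remaining 8)
9 → bin 2 (remaining 1)
5 → bin 1 (remaining 3)
2 → bin 1 (remaining 1)
1 → bin 1 (remaining 0)
7 → bin 3 (remaining 3)
9 → bin 4 (remaining 1)
5 → bin 5 (remaining 5)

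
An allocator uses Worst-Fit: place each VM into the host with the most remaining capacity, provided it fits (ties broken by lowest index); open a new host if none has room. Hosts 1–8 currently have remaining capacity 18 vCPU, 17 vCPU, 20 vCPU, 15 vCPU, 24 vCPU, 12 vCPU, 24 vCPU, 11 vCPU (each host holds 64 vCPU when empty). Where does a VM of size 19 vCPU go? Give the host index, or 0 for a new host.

5

Hosts with room: host 3 (20 vCPU), host 5 (24 vCPU), host 7 (24 vCPU).
Most room is host 5 with 24 vCPU free.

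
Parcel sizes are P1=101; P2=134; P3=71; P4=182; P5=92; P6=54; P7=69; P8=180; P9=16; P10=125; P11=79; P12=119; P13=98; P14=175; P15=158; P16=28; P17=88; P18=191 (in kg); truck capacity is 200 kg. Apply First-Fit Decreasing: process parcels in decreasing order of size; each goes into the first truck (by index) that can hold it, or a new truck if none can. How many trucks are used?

Sorted descending: 191, 182, 180, 175, 158, 134, 125, 119, 101, 98, 92, 88, 79, 71, 69, 54, 28, 16.
191 kg → truck 1 (remaining 9 kg)
182 kg → truck 2 (remaining 18 kg)
180 kg → truck 3 (remaining 20 kg)
175 kg → truck 4 (remaining 25 kg)
158 kg → truck 5 (remaining 42 kg)
134 kg → truck 6 (remaining 66 kg)
125 kg → truck 7 (remaining 75 kg)
119 kg → truck 8 (remaining 81 kg)
101 kg → truck 9 (remaining 99 kg)
98 kg → truck 9 (remaining 1 kg)
92 kg → truck 10 (remaining 108 kg)
88 kg → truck 10 (remaining 20 kg)
79 kg → truck 8 (remaining 2 kg)
71 kg → truck 7 (remaining 4 kg)
69 kg → truck 11 (remaining 131 kg)
54 kg → truck 6 (remaining 12 kg)
28 kg → truck 5 (remaining 14 kg)
16 kg → truck 2 (remaining 2 kg)
Final trucks: [191] [182,16] [180] [175] [158,28] [134,54] [125,71] [119,79] [101,98] [92,88] [69].

11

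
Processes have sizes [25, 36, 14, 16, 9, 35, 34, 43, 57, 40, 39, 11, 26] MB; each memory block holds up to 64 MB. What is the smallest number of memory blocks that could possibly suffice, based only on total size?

Total size = 25 + 36 + 14 + 16 + 9 + 35 + 34 + 43 + 57 + 40 + 39 + 11 + 26 = 385 MB.
⌈385 / 64⌉ = 7.

7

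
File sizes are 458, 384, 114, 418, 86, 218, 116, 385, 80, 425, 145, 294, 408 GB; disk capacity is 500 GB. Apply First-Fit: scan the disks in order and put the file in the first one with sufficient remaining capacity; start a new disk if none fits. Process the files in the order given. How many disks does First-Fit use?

Put 458 GB in disk 1; 42 GB remain.
Put 384 GB in disk 2; 116 GB remain.
Put 114 GB in disk 2; 2 GB remain.
Put 418 GB in disk 3; 82 GB remain.
Put 86 GB in disk 4; 414 GB remain.
Put 218 GB in disk 4; 196 GB remain.
Put 116 GB in disk 4; 80 GB remain.
Put 385 GB in disk 5; 115 GB remain.
Put 80 GB in disk 3; 2 GB remain.
Put 425 GB in disk 6; 75 GB remain.
Put 145 GB in disk 7; 355 GB remain.
Put 294 GB in disk 7; 61 GB remain.
Put 408 GB in disk 8; 92 GB remain.

8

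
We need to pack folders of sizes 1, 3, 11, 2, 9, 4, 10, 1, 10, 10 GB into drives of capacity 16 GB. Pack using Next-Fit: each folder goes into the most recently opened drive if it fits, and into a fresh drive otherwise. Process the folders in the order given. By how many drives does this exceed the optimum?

0

Next-Fit: [1,3,11] [2,9,4] [10,1] [10] [10] → 5 drives.
5 folders exceed 8 GB (half the capacity), and no two of those can share a drive, so at least 5 drives are needed.
So 5 is already optimal.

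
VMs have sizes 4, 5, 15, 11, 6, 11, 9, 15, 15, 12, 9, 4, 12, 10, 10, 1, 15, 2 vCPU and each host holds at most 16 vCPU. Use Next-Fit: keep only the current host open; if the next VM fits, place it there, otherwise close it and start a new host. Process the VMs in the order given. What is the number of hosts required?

15 hosts

host 1: place 4 vCPU, 12 vCPU left
host 1: place 5 vCPU, 7 vCPU left
host 2: place 15 vCPU, 1 vCPU left
host 3: place 11 vCPU, 5 vCPU left
host 4: place 6 vCPU, 10 vCPU left
host 5: place 11 vCPU, 5 vCPU left
host 6: place 9 vCPU, 7 vCPU left
host 7: place 15 vCPU, 1 vCPU left
host 8: place 15 vCPU, 1 vCPU left
host 9: place 12 vCPU, 4 vCPU left
host 10: place 9 vCPU, 7 vCPU left
host 10: place 4 vCPU, 3 vCPU left
host 11: place 12 vCPU, 4 vCPU left
host 12: place 10 vCPU, 6 vCPU left
host 13: place 10 vCPU, 6 vCPU left
host 13: place 1 vCPU, 5 vCPU left
host 14: place 15 vCPU, 1 vCPU left
host 15: place 2 vCPU, 14 vCPU left
Final hosts: [4,5] [15] [11] [6] [11] [9] [15] [15] [12] [9,4] [12] [10] [10,1] [15] [2].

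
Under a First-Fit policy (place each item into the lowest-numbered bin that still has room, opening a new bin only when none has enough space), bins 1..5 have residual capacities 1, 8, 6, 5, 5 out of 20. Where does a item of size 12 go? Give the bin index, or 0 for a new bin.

No bin has ≥ 12 free, so a new bin is opened.

0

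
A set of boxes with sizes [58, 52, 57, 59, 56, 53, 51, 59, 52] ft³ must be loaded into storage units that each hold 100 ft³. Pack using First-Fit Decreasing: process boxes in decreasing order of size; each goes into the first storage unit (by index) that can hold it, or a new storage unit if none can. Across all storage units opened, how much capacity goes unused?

Sorted descending: 59, 59, 58, 57, 56, 53, 52, 52, 51.
59 ft³ → storage unit 1 (remaining 41 ft³)
59 ft³ → storage unit 2 (remaining 41 ft³)
58 ft³ → storage unit 3 (remaining 42 ft³)
57 ft³ → storage unit 4 (remaining 43 ft³)
56 ft³ → storage unit 5 (remaining 44 ft³)
53 ft³ → storage unit 6 (remaining 47 ft³)
52 ft³ → storage unit 7 (remaining 48 ft³)
52 ft³ → storage unit 8 (remaining 48 ft³)
51 ft³ → storage unit 9 (remaining 49 ft³)
9 storage units × 100 ft³ = 900 ft³; used 497 ft³; unused 403 ft³.

403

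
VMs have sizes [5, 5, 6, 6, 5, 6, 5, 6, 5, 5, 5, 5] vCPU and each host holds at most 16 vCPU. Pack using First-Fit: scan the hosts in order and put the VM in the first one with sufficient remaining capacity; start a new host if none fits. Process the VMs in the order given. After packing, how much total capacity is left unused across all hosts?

Put 5 vCPU in host 1; 11 vCPU remain.
Put 5 vCPU in host 1; 6 vCPU remain.
Put 6 vCPU in host 1; 0 vCPU remain.
Put 6 vCPU in host 2; 10 vCPU remain.
Put 5 vCPU in host 2; 5 vCPU remain.
Put 6 vCPU in host 3; 10 vCPU remain.
Put 5 vCPU in host 2; 0 vCPU remain.
Put 6 vCPU in host 3; 4 vCPU remain.
Put 5 vCPU in host 4; 11 vCPU remain.
Put 5 vCPU in host 4; 6 vCPU remain.
Put 5 vCPU in host 4; 1 vCPU remain.
Put 5 vCPU in host 5; 11 vCPU remain.
5 hosts × 16 vCPU = 80 vCPU; used 64 vCPU; unused 16 vCPU.

16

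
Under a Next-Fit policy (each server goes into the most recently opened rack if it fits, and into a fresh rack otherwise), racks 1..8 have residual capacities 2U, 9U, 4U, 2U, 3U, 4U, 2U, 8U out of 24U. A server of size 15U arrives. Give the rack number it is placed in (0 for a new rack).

Next-Fit only looks at rack 8, which has 8U free.
15U does not fit, so a new rack is opened.

0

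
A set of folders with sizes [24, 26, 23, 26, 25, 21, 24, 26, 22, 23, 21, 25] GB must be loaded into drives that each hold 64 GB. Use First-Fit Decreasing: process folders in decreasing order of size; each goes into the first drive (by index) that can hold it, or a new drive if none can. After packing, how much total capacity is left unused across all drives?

Sorted descending: 26, 26, 26, 25, 25, 24, 24, 23, 23, 22, 21, 21.
drive 1: place 26 GB, 38 GB left
drive 1: place 26 GB, 12 GB left
drive 2: place 26 GB, 38 GB left
drive 2: place 25 GB, 13 GB left
drive 3: place 25 GB, 39 GB left
drive 3: place 24 GB, 15 GB left
drive 4: place 24 GB, 40 GB left
drive 4: place 23 GB, 17 GB left
drive 5: place 23 GB, 41 GB left
drive 5: place 22 GB, 19 GB left
drive 6: place 21 GB, 43 GB left
drive 6: place 21 GB, 22 GB left
6 drives × 64 GB = 384 GB; used 286 GB; unused 98 GB.

98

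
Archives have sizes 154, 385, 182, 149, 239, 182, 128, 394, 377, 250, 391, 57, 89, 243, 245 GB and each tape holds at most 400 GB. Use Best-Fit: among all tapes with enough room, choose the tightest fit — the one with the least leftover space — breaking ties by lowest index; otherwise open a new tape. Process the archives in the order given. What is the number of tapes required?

154 GB → tape 1 (remaining 246 GB)
385 GB → tape 2 (remaining 15 GB)
182 GB → tape 1 (remaining 64 GB)
149 GB → tape 3 (remaining 251 GB)
239 GB → tape 3 (remaining 12 GB)
182 GB → tape 4 (remaining 218 GB)
128 GB → tape 4 (remaining 90 GB)
394 GB → tape 5 (remaining 6 GB)
377 GB → tape 6 (remaining 23 GB)
250 GB → tape 7 (remaining 150 GB)
391 GB → tape 8 (remaining 9 GB)
57 GB → tape 1 (remaining 7 GB)
89 GB → tape 4 (remaining 1 GB)
243 GB → tape 9 (remaining 157 GB)
245 GB → tape 10 (remaining 155 GB)
Final tapes: [154,182,57] [385] [149,239] [182,128,89] [394] [377] [250] [391] [243] [245].

10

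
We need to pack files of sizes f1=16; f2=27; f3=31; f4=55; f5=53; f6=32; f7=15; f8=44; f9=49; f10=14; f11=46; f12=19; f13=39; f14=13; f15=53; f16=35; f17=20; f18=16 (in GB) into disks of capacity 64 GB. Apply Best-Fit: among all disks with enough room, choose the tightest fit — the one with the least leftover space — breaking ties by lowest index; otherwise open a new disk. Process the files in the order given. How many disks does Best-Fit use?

10 disks

f1 (16 GB) → disk 1 (remaining 48 GB)
f2 (27 GB) → disk 1 (remaining 21 GB)
f3 (31 GB) → disk 2 (remaining 33 GB)
f4 (55 GB) → disk 3 (remaining 9 GB)
f5 (53 GB) → disk 4 (remaining 11 GB)
f6 (32 GB) → disk 2 (remaining 1 GB)
f7 (15 GB) → disk 1 (remaining 6 GB)
f8 (44 GB) → disk 5 (remaining 20 GB)
f9 (49 GB) → disk 6 (remaining 15 GB)
f10 (14 GB) → disk 6 (remaining 1 GB)
f11 (46 GB) → disk 7 (remaining 18 GB)
f12 (19 GB) → disk 5 (remaining 1 GB)
f13 (39 GB) → disk 8 (remaining 25 GB)
f14 (13 GB) → disk 7 (remaining 5 GB)
f15 (53 GB) → disk 9 (remaining 11 GB)
f16 (35 GB) → disk 10 (remaining 29 GB)
f17 (20 GB) → disk 8 (remaining 5 GB)
f18 (16 GB) → disk 10 (remaining 13 GB)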